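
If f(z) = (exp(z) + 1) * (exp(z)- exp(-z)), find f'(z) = (2*exp(3*z) + exp(2*z) + 1)*exp(-z)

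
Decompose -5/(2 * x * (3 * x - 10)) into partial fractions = -3/(4*(3*x - 10)) + 1/(4*x)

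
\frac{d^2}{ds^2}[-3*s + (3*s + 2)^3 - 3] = 162*s + 108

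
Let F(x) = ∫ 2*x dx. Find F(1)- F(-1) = 0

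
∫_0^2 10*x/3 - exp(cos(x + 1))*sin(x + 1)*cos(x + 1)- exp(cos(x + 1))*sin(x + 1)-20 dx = -100/3 - exp(cos(1))*cos(1) + exp(cos(3))*cos(3)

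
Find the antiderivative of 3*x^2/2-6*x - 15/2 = x^3/2 - 3*x^2 - 15*x/2 + C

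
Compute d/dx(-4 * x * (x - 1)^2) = -12*x^2 + 16*x - 4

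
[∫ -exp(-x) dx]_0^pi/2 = -1 + exp(-pi/2)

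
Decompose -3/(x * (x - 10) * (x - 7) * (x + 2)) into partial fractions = 1/(72*(x + 2)) + 1/(63*(x - 7)) - 1/(120*(x - 10)) - 3/(140*x)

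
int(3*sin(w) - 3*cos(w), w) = -3*sqrt(2)*sin(w + pi/4) + C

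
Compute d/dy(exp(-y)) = -exp(-y)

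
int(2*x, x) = x^2 + C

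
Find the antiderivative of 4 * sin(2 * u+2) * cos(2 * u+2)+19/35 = 19*u/35 + sin(2*u + 2)^2 + C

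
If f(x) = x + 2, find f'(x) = 1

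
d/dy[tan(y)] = cos(y)^(-2)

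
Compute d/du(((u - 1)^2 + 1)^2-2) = 4*u^3 - 12*u^2 + 16*u - 8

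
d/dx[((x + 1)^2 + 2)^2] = 4*x^3 + 12*x^2 + 20*x + 12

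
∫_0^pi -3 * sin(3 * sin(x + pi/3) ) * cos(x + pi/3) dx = 0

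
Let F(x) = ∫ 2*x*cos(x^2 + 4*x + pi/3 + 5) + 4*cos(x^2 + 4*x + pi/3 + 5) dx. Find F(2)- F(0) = sin(pi/3 + 17) - sin(pi/3 + 5)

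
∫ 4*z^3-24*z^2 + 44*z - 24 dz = z^4 - 8*z^3 + 22*z^2 - 24*z + C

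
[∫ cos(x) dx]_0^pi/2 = 1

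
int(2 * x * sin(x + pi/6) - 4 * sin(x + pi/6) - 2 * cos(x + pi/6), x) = (4 - 2*x)*cos(x + pi/6) + C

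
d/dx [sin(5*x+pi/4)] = 5*cos(5*x + pi/4)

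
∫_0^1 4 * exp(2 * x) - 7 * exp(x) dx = -3*E + 3 + 2*(-1 + E)^2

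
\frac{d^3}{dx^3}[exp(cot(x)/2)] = -(9/8 + 3/(2*tan(x)) + 35/(8*tan(x)^2) + 3/tan(x)^3 + 27/(8*tan(x)^4) + 3/(2*tan(x)^5) + 1/(8*tan(x)^6))*exp(1/(2*tan(x)))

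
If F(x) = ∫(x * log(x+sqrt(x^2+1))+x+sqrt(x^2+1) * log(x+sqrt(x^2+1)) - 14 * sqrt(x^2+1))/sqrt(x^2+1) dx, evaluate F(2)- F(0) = -30 + (2 + sqrt(5))*log(2 + sqrt(5))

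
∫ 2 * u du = u^2 + C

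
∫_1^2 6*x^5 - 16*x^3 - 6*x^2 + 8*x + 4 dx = 5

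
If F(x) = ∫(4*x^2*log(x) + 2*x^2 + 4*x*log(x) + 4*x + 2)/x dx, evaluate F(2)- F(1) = 18*log(2)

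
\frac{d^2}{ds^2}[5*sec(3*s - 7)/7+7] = 90*tan(3*s - 7)^2*sec(3*s - 7)/7 + 45*sec(3*s - 7)/7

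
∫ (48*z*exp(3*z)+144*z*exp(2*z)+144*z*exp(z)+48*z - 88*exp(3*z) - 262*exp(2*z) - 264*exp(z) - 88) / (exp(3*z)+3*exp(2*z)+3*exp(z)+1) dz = 8*z + 24*(z - 2)^2 + exp(2*z)/(exp(z) + 1)^2 + C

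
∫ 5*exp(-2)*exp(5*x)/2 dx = exp(5*x - 2)/2 + C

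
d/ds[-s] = -1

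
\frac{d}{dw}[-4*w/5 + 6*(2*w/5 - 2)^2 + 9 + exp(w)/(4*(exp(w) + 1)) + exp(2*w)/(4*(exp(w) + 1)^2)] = (192*w*exp(3*w) + 576*w*exp(2*w) + 576*w*exp(w) + 192*w - 1040*exp(3*w) - 3045*exp(2*w) - 3095*exp(w) - 1040)/(100*exp(3*w) + 300*exp(2*w) + 300*exp(w) + 100)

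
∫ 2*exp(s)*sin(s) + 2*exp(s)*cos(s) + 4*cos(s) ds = (2*exp(s) + 4)*sin(s) + C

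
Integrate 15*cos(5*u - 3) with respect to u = 3*sin(5*u - 3) + C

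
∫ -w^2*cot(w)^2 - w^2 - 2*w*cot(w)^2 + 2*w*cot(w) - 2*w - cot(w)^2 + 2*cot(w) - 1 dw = (w + 1)^2*cot(w) + C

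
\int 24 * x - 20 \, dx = 12*x^2 - 20*x + C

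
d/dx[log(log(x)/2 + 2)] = 1/(x*log(x) + 4*x)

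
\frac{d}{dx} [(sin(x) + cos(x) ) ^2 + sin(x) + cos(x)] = 2*cos(2*x) + sqrt(2)*cos(x + pi/4)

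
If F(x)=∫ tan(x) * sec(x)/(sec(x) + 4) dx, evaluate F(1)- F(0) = -log(5) + log(sec(1) + 4)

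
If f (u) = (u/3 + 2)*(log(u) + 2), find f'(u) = (u*log(u) + 3*u + 6)/(3*u)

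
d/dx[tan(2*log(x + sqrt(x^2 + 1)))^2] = 4*(x + sqrt(x^2 + 1))*sin(2*log(x + sqrt(x^2 + 1)))/((x^2 + x*sqrt(x^2 + 1) + 1)*cos(2*log(x + sqrt(x^2 + 1)))^3)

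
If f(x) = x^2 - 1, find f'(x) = 2*x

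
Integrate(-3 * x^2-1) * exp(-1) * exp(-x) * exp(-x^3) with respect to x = exp(-x^3 - x - 1) + C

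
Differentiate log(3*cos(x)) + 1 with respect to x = -tan(x)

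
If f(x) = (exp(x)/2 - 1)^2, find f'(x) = exp(2*x)/2 - exp(x)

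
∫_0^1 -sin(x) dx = -1 + cos(1)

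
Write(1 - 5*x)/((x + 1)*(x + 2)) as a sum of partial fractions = -11/(x + 2) + 6/(x + 1)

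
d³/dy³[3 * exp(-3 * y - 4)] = -81*exp(-3*y - 4)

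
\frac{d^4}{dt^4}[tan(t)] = 24*tan(t)^5 + 40*tan(t)^3 + 16*tan(t)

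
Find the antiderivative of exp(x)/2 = exp(x)/2 + C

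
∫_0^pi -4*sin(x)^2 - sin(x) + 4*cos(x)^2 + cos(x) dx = -2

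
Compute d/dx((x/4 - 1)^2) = x/8 - 1/2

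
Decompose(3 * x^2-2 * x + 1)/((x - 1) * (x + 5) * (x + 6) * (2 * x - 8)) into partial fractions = -121/(140*(x + 6)) + 43/(54*(x + 5)) - 1/(126*(x - 1)) + 41/(540*(x - 4))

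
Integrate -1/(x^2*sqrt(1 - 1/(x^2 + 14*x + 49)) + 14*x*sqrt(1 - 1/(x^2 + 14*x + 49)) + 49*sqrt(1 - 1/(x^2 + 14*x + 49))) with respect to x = acsc(x + 7) + C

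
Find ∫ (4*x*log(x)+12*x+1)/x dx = (4*x + 1)*(log(x) + 2) + C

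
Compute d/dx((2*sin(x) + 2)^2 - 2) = 8*(sin(x) + 1)*cos(x)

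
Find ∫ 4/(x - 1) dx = 4*log(x - 1) + C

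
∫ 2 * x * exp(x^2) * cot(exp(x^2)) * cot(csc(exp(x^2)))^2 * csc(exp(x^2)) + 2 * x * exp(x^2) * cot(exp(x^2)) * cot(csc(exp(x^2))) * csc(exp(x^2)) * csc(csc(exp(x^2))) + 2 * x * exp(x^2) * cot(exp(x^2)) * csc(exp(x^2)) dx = cot(csc(exp(x^2))) + csc(csc(exp(x^2))) + C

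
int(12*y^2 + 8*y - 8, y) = 4*y^3 + 4*y^2 - 8*y + C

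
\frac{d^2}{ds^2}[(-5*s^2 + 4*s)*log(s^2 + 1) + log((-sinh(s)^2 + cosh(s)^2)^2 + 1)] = (-10*s^4*log(s^2 + 1) - 30*s^4 + 8*s^3 - 20*s^2*log(s^2 + 1) - 50*s^2 + 24*s - 10*log(s^2 + 1))/(s^4 + 2*s^2 + 1)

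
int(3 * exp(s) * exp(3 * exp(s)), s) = exp(3*exp(s)) + C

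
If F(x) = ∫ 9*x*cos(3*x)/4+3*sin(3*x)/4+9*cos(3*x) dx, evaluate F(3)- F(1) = -15*sin(3)/4 + 21*sin(9)/4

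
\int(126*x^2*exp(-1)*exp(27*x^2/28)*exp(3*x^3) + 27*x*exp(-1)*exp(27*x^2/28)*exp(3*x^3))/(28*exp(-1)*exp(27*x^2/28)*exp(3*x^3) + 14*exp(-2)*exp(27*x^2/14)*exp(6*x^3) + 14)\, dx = exp(3*x^3 + 27*x^2/28 - 1)/(exp(3*x^3 + 27*x^2/28 - 1) + 1) + C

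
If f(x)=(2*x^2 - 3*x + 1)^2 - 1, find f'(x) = 16*x^3 - 36*x^2 + 26*x - 6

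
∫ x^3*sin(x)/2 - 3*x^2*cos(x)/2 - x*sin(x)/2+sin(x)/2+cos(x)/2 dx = (-x^3 + x - 1)*cos(x)/2 + C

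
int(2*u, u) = u^2 + C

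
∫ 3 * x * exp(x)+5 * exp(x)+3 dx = (3*x + 2)*(exp(x) + 1) + C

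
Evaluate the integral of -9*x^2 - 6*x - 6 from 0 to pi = -3*pi^3 - 3*pi^2 - 6*pi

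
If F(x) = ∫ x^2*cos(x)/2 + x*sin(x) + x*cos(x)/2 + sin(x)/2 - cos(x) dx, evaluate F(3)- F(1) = 5*sin(3)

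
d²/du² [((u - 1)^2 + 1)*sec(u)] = (-u^2 + 2*u^2/cos(u)^2 + 4*u*sin(u)/cos(u) + 2*u - 4*u/cos(u)^2 - 4*sin(u)/cos(u) + 4/cos(u)^2)/cos(u)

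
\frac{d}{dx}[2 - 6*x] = -6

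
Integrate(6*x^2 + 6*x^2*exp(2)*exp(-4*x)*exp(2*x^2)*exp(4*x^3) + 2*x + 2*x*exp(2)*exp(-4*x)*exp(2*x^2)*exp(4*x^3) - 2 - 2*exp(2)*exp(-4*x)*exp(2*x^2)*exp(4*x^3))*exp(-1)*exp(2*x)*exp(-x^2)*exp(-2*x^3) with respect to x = 2*sinh(2*x^3 + x^2 - 2*x + 1) + C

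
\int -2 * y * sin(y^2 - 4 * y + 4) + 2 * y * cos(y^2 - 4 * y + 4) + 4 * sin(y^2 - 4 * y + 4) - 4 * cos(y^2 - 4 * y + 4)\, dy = sin((y - 2)^2) + cos((y - 2)^2) + C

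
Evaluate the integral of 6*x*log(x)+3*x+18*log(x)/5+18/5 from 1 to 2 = 96*log(2)/5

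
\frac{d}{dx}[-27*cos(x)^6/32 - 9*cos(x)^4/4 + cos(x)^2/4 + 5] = (81*cos(x)^4/16 + 9*cos(x)^2 - 1/2)*sin(x)*cos(x)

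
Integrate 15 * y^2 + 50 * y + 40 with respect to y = 5*y^3 + 25*y^2 + 40*y + C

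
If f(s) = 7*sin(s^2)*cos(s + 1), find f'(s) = 14*s*cos(s^2)*cos(s + 1) - 7*sin(s^2)*sin(s + 1)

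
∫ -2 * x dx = -x^2 + C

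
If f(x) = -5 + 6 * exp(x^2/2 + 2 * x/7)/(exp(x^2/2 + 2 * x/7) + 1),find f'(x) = (42*x*exp(x^2/2 + 2*x/7) + 12*exp(x^2/2 + 2*x/7))/(7*exp(4*x/7)*exp(x^2) + 14*exp(2*x/7)*exp(x^2/2) + 7)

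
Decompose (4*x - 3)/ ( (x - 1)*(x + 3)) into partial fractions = 15/(4*(x + 3)) + 1/(4*(x - 1))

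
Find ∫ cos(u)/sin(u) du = log(6*sin(u)) + C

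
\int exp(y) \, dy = exp(y) + C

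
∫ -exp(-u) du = exp(-u) + C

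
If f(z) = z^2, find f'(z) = 2*z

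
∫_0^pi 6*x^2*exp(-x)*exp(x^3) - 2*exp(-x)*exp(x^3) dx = -2 + 2*exp(-pi + pi^3)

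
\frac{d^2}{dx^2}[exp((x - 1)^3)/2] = 9*x^4*exp(x^3 - 3*x^2 + 3*x - 1)/2 - 18*x^3*exp(x^3 - 3*x^2 + 3*x - 1) + 27*x^2*exp(x^3 - 3*x^2 + 3*x - 1) - 15*x*exp(x^3 - 3*x^2 + 3*x - 1) + 3*exp(x^3 - 3*x^2 + 3*x - 1)/2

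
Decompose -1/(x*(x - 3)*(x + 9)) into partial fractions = -1/(108*(x + 9)) - 1/(36*(x - 3)) + 1/(27*x)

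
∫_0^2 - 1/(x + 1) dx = -log(3)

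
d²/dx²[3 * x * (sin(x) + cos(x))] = 3*sqrt(2)*(-x*sin(x + pi/4) + 2*cos(x + pi/4))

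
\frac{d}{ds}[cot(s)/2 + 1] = -1/(2*sin(s)^2)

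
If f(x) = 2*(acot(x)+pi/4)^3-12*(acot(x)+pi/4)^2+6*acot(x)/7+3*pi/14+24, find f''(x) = (336*x*acot(x)^2 - 1344*x*acot(x) + 168*pi*x*acot(x) - 336*pi*x + 48*x + 21*pi^2*x + 336*acot(x) - 672 + 84*pi)/(28*x^4 + 56*x^2 + 28)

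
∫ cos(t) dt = sin(t) + C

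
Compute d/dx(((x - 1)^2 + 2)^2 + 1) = 4*x^3 - 12*x^2 + 20*x - 12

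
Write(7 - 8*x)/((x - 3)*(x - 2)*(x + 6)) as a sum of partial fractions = 55/(72*(x + 6)) + 9/(8*(x - 2)) - 17/(9*(x - 3))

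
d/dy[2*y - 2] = 2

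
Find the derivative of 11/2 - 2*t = -2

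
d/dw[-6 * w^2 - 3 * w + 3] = -12*w - 3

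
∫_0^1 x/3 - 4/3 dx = -7/6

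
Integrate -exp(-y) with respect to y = exp(-y) + C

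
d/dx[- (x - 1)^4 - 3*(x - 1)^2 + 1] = -4*x^3 + 12*x^2 - 18*x + 10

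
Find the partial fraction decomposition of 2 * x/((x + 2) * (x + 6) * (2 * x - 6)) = -1/(6*(x + 6)) + 1/(10*(x + 2)) + 1/(15*(x - 3))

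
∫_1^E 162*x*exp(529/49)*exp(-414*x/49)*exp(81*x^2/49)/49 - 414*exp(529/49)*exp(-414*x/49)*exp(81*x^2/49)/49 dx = -exp(4) + exp((23/7 - 9*E/7)^2)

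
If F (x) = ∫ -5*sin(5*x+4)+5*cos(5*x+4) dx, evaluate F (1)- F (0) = cos(9) + sin(9) - cos(4) - sin(4)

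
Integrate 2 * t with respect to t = t^2 + C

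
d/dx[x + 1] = 1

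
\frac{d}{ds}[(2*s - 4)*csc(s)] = -2*s*cot(s)*csc(s) + 4*cot(s)*csc(s) + 2*csc(s)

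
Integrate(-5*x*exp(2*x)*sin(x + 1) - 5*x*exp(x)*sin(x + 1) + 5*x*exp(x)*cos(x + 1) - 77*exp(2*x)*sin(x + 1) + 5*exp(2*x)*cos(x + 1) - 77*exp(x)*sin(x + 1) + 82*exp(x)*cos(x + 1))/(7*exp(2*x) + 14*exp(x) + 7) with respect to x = (5*x + 77)*exp(x)*cos(x + 1)/(7*(exp(x) + 1)) + C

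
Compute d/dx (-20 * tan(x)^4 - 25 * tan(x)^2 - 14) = -80*tan(x)^5 - 130*tan(x)^3 - 50*tan(x)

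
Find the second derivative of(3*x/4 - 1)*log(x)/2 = (3*x + 4)/(8*x^2)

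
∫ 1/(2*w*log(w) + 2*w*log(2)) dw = log(log(2*w))/2 + C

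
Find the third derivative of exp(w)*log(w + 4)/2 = (w^3*exp(w)*log(w + 4) + 12*w^2*exp(w)*log(w + 4) + 3*w^2*exp(w) + 48*w*exp(w)*log(w + 4) + 21*w*exp(w) + 64*exp(w)*log(w + 4) + 38*exp(w))/(2*w^3 + 24*w^2 + 96*w + 128)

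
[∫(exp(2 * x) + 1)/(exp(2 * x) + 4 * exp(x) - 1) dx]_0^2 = -log(4) + log(-exp(-2) + 4 + exp(2))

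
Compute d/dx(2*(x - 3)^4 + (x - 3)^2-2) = 8*x^3 - 72*x^2 + 218*x - 222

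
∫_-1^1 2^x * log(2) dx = 3/2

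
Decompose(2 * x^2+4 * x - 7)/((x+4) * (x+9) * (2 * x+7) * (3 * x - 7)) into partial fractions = 3/(190*(3*x - 7)) - 4/(55*(2*x + 7)) - 7/(110*(x + 9)) + 9/(95*(x + 4))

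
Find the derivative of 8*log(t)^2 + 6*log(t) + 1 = (16*log(t) + 6)/t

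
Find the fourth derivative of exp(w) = exp(w)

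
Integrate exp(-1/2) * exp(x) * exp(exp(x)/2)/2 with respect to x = exp(exp(x)/2 - 1/2) + C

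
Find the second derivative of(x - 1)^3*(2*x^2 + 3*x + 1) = 40*x^3 - 36*x^2 - 12*x + 8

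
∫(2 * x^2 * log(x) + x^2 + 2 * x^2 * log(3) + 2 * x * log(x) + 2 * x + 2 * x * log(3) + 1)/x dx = (x + 1)^2*log(3*x) + C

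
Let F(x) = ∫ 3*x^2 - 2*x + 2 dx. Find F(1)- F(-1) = 6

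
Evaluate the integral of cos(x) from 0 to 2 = sin(2)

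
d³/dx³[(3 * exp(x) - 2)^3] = 729*exp(3*x) - 432*exp(2*x) + 36*exp(x)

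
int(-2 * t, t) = -t^2 + C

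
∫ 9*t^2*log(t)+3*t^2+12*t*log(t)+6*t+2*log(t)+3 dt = t*((3*t^2 + 6*t + 2)*log(t) + 1) + C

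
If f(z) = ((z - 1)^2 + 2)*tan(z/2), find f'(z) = z^2/(2*cos(z/2)^2) + 2*z*tan(z/2) - z/cos(z/2)^2 - 2*tan(z/2) + 3/(2*cos(z/2)^2)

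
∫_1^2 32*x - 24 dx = 24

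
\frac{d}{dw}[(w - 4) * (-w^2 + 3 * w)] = -3*w^2 + 14*w - 12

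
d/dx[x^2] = 2*x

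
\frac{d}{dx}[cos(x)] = -sin(x)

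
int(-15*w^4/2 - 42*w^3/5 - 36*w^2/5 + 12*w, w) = -3*w^5/2 - 21*w^4/10 - 12*w^3/5 + 6*w^2 + C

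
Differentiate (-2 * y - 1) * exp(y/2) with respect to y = -y*exp(y/2) - 5*exp(y/2)/2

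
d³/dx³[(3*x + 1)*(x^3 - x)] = 72*x + 6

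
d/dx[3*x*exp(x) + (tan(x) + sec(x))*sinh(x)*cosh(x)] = 3*x*exp(x) + 3*exp(x) + tan(x)^2*sinh(2*x)/2 + tan(x)*sinh(2*x)*sec(x)/2 + tan(x)*cosh(2*x) + sinh(2*x)/2 + cosh(2*x)*sec(x)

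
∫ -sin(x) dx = cos(x) + C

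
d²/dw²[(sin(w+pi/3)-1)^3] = -3*sin(w + pi/3)^3 + 6*sin(w + pi/3)^2 + 6*sin(w + pi/3)*cos(w + pi/3)^2 - 3*sin(w + pi/3) - 6*cos(w + pi/3)^2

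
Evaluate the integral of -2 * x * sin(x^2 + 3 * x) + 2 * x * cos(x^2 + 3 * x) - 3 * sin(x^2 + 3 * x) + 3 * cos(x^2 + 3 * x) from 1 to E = sqrt(2)*(sin(pi/4 + exp(2) + 3*E) - sin(pi/4 + 4))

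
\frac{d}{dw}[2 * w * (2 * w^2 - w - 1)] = 12*w^2 - 4*w - 2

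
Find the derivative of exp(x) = exp(x)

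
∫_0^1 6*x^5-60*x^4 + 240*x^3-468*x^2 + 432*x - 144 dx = -35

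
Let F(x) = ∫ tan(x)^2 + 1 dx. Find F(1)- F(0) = tan(1)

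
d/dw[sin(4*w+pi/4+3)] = 4*cos(4*w + pi/4 + 3)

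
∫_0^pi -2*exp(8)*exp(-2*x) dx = -exp(8) + exp(8 - 2*pi)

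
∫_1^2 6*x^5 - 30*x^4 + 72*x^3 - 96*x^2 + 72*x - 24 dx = 7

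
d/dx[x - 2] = 1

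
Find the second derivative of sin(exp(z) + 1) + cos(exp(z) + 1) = sqrt(2)*(-exp(z)*sin(exp(z) + pi/4 + 1) + cos(exp(z) + pi/4 + 1))*exp(z)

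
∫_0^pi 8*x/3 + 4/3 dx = 4*pi/3 + 4*pi^2/3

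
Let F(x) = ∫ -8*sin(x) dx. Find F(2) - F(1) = -8*cos(1) + 8*cos(2)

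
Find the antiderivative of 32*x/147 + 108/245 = 16*x^2/147 + 108*x/245 + C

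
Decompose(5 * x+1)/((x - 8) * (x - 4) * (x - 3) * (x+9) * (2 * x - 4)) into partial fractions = -1/(1326*(x + 9)) - 1/(24*(x - 2)) + 2/(15*(x - 3)) - 21/(208*(x - 4)) + 41/(4080*(x - 8))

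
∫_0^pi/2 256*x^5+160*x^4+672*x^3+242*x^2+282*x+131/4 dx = -88/3 + 3*pi/8 + 3*pi^2/4 + 6*(pi/2 + 2 + pi^2)^2 + 2*(pi/2 + 2 + pi^2)^3/3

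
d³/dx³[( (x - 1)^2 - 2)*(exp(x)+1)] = x^2*exp(x) + 4*x*exp(x) - exp(x)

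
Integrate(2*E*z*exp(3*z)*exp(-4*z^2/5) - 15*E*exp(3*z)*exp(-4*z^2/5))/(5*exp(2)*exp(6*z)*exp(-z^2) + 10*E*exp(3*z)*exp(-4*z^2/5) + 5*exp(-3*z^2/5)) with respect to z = 1/(exp(-z^2/5 + 3*z + 1) + 1) + C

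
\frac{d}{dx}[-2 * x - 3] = -2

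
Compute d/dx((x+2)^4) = 4*x^3 + 24*x^2 + 48*x + 32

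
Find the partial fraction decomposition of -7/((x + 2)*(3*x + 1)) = -21/(5*(3*x + 1)) + 7/(5*(x + 2))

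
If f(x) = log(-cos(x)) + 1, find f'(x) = -tan(x)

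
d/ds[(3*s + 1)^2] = 18*s + 6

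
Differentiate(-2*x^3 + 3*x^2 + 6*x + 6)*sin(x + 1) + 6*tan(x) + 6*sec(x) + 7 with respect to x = -2*x^3*cos(x + 1) - 6*x^2*sin(x + 1) + 3*x^2*cos(x + 1) + 6*sqrt(2)*x*sin(x + pi/4 + 1) + 6*sin(x)/cos(x)^2 + 6*sqrt(2)*sin(x + pi/4 + 1) + 6/cos(x)^2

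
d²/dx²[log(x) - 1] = -1/x^2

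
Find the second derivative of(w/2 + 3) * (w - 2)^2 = 3*w + 2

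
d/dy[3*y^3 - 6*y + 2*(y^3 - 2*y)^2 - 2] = 12*y^5 - 32*y^3 + 9*y^2 + 16*y - 6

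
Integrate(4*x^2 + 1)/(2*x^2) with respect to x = 2*x - 1/(2*x) + C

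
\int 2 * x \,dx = x^2 + C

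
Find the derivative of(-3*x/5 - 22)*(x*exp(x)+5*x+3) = -3*x^2*exp(x)/5 - 116*x*exp(x)/5 - 6*x - 22*exp(x) - 559/5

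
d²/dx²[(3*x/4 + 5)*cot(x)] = (3*x*cos(x)/(2*sin(x)) - 3/2 + 10*cos(x)/sin(x))/sin(x)^2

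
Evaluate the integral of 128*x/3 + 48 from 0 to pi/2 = -12 + 8*pi + 4*(3 + 2*pi)^2/3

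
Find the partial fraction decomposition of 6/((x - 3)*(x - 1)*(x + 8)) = 2/(33*(x + 8)) - 1/(3*(x - 1)) + 3/(11*(x - 3))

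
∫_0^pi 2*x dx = pi^2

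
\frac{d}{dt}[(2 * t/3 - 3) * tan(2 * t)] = 4*t/(3*cos(2*t)^2) + 2*tan(2*t)/3 - 6/cos(2*t)^2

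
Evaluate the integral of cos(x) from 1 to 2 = -sin(1) + sin(2)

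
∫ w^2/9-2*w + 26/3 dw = w^3/27 - w^2 + 26*w/3 + C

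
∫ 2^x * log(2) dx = 2^x + C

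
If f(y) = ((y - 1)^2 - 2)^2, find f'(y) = 4*y^3 - 12*y^2 + 4*y + 4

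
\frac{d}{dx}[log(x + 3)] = 1/(x + 3)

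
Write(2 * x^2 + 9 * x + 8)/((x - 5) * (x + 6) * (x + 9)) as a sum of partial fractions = 89/(42*(x + 9)) - 26/(33*(x + 6)) + 103/(154*(x - 5))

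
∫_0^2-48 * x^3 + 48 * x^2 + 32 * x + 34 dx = 68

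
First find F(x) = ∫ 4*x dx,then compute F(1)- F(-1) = 0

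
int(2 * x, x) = x^2 + C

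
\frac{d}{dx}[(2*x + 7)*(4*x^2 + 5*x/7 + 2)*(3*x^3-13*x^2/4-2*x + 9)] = 144*x^5 + 2180*x^4/7 - 2370*x^3/7 + 2175*x^2/28 + 2819*x/7 + 53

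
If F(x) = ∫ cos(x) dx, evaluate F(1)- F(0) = sin(1)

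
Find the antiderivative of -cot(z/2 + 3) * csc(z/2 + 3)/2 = csc(z/2 + 3) + C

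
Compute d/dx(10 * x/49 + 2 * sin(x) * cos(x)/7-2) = 24/49 - 4*sin(x)^2/7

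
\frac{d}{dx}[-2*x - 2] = -2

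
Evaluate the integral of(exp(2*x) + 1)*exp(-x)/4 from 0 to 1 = -exp(-1)/4 + E/4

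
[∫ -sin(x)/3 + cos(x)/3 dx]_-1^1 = 2*sin(1)/3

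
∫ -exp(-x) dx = exp(-x) + C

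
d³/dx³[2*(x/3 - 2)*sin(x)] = -2*x*cos(x)/3 - 2*sin(x) + 4*cos(x)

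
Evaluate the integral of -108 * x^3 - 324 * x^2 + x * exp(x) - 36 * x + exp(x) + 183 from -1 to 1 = exp(-1) + E + 150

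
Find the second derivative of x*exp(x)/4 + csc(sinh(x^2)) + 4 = -4*x^2*cosh(x^2)^2/sin(sinh(x^2)) - 4*x^2*cos(sinh(x^2))*sinh(x^2)/sin(sinh(x^2))^2 + 8*x^2*cosh(x^2)^2/sin(sinh(x^2))^3 + x*exp(x)/4 + exp(x)/2 - 2*cos(sinh(x^2))*cosh(x^2)/sin(sinh(x^2))^2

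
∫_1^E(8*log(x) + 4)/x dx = 8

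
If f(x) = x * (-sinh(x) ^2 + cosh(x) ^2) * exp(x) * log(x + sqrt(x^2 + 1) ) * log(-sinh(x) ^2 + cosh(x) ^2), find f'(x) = 0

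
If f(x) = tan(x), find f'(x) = cos(x)^(-2)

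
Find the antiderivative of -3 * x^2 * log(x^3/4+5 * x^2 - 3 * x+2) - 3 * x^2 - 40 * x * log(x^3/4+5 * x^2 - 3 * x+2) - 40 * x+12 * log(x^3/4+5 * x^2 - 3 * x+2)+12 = (-x^3 - 20*x^2 + 12*x - 8)*log(x^3/4 + 5*x^2 - 3*x + 2) + C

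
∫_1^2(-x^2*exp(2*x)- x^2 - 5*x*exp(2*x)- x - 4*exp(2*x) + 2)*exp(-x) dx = -11*exp(2) - 5*exp(-1) + 11*exp(-2) + 5*E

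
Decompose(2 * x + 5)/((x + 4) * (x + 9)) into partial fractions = 13/(5*(x + 9)) - 3/(5*(x + 4))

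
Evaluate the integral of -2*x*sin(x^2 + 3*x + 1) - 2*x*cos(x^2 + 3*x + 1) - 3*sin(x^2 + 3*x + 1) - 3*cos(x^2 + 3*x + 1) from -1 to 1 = -sin(1) - cos(1) + cos(5) - sin(5)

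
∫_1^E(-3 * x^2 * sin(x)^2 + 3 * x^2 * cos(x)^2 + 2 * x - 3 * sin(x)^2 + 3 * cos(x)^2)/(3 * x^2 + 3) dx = -sin(2)/2 + sin(2*E)/2 - log(2)/3 + log(1 + exp(2))/3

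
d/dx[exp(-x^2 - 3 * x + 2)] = (-2*x - 3)*exp(-x^2 - 3*x + 2)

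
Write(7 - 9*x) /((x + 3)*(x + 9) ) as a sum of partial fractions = -44/(3*(x + 9)) + 17/(3*(x + 3))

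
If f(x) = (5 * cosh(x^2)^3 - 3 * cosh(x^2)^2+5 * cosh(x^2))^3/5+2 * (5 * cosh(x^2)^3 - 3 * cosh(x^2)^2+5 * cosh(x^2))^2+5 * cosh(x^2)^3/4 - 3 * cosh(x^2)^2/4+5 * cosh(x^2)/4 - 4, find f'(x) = x*(420*sinh(x^2)^4 + 584*sinh(x^2)^2*cosh(x^2) + 1275*sinh(x^2)^2/2 + 450*cosh(x^2)^8 - 720*cosh(x^2)^7 + 1428*cosh(x^2)^6 - 2724*cosh(x^2)^5/5 + 781*cosh(x^2) + 220)*sinh(x^2)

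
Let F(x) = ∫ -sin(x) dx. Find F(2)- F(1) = -cos(1) + cos(2)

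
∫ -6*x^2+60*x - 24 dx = -2*x^3 + 30*x^2 - 24*x + C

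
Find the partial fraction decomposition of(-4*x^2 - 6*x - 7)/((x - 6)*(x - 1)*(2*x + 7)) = -140/(171*(2*x + 7)) + 17/(45*(x - 1)) - 187/(95*(x - 6))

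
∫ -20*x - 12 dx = -10*x^2 - 12*x + C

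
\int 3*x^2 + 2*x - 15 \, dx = x^3 + x^2 - 15*x + C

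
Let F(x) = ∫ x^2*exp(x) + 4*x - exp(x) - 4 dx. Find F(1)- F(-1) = -8 - 4*exp(-1)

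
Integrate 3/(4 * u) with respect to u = 3*log(3*u)/4 + C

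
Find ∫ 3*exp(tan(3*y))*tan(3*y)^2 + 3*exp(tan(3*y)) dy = exp(tan(3*y)) + C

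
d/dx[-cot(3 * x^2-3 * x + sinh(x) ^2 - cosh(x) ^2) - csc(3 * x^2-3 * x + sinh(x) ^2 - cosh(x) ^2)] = 3*(2*x*cos(3*x^2 - 3*x + sinh(x)^2 - cosh(x)^2) + 2*x - cos(3*x^2 - 3*x + sinh(x)^2 - cosh(x)^2) - 1)/sin(3*x^2 - 3*x + sinh(x)^2 - cosh(x)^2)^2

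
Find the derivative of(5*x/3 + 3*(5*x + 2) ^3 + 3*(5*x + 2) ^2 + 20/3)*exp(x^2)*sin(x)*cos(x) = (375*x^4*sin(2*x) + 525*x^3*sin(2*x) + 375*x^3*cos(2*x) + 4825*x^2*sin(2*x)/6 + 525*x^2*cos(2*x) + 1703*x*sin(2*x)/3 + 725*x*cos(2*x)/3 + 725*sin(2*x)/6 + 128*cos(2*x)/3)*exp(x^2)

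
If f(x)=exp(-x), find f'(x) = -exp(-x)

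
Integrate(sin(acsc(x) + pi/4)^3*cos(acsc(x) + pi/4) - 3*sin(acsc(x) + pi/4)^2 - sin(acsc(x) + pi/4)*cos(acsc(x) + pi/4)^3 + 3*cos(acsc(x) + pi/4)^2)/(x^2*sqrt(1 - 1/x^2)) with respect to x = (-43*x^4 + 20*x^2 + 4)/(8*x^4) + C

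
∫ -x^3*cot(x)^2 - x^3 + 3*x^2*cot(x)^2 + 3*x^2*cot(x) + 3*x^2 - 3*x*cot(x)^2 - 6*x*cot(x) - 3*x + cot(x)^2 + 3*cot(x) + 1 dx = (x - 1)^3*cot(x) + C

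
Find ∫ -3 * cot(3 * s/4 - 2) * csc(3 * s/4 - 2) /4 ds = csc(3*s/4 - 2) + C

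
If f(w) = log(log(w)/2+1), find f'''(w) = (2*log(w)^2 + 11*log(w) + 16)/(w^3*log(w)^3 + 6*w^3*log(w)^2 + 12*w^3*log(w) + 8*w^3)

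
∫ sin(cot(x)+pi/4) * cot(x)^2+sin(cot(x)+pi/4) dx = cos(cot(x) + pi/4) + C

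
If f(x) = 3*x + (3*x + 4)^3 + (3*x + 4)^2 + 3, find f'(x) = 81*x^2 + 234*x + 171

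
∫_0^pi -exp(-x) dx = -1 + exp(-pi)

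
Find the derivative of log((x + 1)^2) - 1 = 2/(x + 1)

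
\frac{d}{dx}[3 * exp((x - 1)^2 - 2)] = 6*x*exp(x^2 - 2*x - 1) - 6*exp(x^2 - 2*x - 1)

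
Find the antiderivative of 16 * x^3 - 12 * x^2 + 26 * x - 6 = 4*x^4 - 4*x^3 + 13*x^2 - 6*x + C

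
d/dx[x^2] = 2*x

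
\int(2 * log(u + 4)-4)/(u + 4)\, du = (log(u + 4) - 2)^2 + C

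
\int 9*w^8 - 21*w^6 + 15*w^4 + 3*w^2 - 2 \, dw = w^9 - 3*w^7 + 3*w^5 + w^3 - 2*w + C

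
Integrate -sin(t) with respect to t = cos(t) + C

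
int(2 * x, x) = x^2 + C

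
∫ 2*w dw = w^2 + C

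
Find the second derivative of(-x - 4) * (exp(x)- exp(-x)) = (-x*exp(2*x) + x - 6*exp(2*x) + 2)*exp(-x)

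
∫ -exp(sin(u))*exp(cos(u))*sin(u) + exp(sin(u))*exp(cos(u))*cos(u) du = exp(sqrt(2)*sin(u + pi/4)) + C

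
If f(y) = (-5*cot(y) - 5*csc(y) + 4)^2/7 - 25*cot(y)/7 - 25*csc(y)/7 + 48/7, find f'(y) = 5*(13*cos(y) + 13 - 10*cos(y)^2/sin(y) - 20*cos(y)/sin(y) - 10/sin(y))/(7*sin(y)^2)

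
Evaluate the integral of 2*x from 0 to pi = pi^2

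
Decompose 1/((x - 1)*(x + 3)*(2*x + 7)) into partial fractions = 4/(9*(2*x + 7)) - 1/(4*(x + 3)) + 1/(36*(x - 1))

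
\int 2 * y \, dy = y^2 + C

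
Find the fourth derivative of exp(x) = exp(x)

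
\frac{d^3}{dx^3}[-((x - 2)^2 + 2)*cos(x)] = -x^2*sin(x) + 4*x*sin(x) + 6*x*cos(x) - 12*cos(x)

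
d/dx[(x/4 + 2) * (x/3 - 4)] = x/6 - 1/3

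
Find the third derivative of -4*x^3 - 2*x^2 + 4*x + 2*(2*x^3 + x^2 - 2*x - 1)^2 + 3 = 960*x^3 + 480*x^2 - 336*x - 120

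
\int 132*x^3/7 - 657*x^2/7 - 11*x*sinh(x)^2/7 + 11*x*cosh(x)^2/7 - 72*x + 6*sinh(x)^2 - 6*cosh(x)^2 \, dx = 33*x^4/7 - 219*x^3/7 - 493*x^2/14 - 6*x + C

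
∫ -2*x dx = -x^2 + C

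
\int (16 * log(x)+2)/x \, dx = 2*(4*log(x) + 1)*log(x) + C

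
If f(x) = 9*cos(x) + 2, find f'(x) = -9*sin(x)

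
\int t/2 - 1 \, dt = t^2/4 - t + C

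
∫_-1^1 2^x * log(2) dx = 3/2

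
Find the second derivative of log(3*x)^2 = (-2*log(x) - 2*log(3) + 2)/x^2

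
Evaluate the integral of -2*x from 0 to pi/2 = -pi^2/4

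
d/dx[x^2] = 2*x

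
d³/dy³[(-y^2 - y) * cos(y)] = -y^2*sin(y) - y*sin(y) + 6*y*cos(y) + 6*sin(y) + 3*cos(y)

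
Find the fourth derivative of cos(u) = cos(u)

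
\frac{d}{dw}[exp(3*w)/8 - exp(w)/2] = 3*exp(3*w)/8 - exp(w)/2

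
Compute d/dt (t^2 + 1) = 2*t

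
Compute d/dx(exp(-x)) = -exp(-x)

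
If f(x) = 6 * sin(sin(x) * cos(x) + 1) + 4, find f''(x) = -6*(1 - cos(2*x))^2*sin(sin(2*x)/2 + 1) + 6*sin(sin(2*x)/2 + 1) - 12*sin(2*x + sin(2*x)/2 + 1)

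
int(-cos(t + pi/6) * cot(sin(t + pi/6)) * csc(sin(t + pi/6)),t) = csc(sin(t + pi/6)) + C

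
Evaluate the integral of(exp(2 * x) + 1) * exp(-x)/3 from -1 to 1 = -2*exp(-1)/3 + 2*E/3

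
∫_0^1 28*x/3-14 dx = -28/3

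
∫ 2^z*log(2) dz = 2^z + C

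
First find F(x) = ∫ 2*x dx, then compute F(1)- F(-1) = 0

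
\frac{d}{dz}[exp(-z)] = -exp(-z)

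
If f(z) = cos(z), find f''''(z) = cos(z)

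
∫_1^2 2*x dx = 3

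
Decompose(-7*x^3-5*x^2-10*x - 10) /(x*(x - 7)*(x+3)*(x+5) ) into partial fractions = -79/(12*(x + 5)) + 41/(15*(x + 3)) - 1363/(420*(x - 7)) + 2/(21*x)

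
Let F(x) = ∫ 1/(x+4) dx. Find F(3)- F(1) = -log(5) + log(7)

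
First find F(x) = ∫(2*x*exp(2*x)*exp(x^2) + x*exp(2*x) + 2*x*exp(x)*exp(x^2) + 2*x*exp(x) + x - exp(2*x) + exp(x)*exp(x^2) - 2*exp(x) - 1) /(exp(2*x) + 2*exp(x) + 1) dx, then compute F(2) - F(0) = -1/2 + exp(6)/(1 + exp(2))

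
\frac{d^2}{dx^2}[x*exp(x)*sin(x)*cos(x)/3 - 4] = (-3*x*sin(2*x) + 4*x*cos(2*x) + 2*sin(2*x) + 4*cos(2*x))*exp(x)/6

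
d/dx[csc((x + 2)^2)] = -4*(x + 2)*cos(x^2 + 4*x + 4)/(1 - cos(2*(x^2 + 4*x + 4)))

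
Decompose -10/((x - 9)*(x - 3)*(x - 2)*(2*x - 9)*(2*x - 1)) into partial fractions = -2/(51*(2*x - 1)) + 2/(27*(2*x - 9)) + 2/(21*(x - 2)) - 1/(9*(x - 3)) - 5/(3213*(x - 9))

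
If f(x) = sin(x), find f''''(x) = sin(x)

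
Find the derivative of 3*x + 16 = 3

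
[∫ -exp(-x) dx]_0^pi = -1 + exp(-pi)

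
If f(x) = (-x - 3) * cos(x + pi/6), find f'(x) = x*sin(x + pi/6) + 3*sin(x + pi/6) - cos(x + pi/6)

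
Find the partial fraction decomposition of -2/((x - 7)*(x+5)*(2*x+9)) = 8/(23*(2*x + 9)) - 1/(6*(x + 5)) - 1/(138*(x - 7))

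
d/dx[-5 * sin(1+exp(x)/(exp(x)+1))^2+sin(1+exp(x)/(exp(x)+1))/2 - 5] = (-10*sin(2*(2*exp(x) + 1)/(exp(x) + 1)) + cos(1 + exp(x)/(exp(x) + 1)))*exp(x)/(2*exp(2*x) + 4*exp(x) + 2)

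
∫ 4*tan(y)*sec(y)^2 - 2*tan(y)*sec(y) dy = 2*(sec(y) - 1)*sec(y) + C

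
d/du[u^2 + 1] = 2*u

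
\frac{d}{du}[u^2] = 2*u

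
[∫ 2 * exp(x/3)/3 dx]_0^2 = -2 + 2*exp(2/3)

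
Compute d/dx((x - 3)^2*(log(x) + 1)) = (2*x^2*log(x) + 3*x^2 - 6*x*log(x) - 12*x + 9)/x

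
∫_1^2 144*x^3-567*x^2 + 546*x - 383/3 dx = -275/3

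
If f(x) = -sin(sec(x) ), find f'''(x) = (-3*sin(1/cos(x))/cos(x) + 6*sin(1/cos(x))/cos(x)^3 + cos(1/cos(x)) - 7*cos(1/cos(x))/cos(x)^2 + cos(1/cos(x))/cos(x)^4)*sin(x)/cos(x)^2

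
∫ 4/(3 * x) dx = 4*log(x)/3 + C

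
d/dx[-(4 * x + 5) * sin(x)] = -4*x*cos(x) - 4*sin(x) - 5*cos(x)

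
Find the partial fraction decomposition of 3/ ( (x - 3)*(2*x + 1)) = -6/(7*(2*x + 1)) + 3/(7*(x - 3))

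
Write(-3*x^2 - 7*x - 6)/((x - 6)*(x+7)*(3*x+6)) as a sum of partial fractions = -8/(15*(x + 7)) + 1/(30*(x + 2)) - 1/(2*(x - 6))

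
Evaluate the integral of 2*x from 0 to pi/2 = pi^2/4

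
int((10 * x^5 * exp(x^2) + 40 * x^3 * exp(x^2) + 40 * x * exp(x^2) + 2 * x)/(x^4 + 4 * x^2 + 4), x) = (x^2 + (x^2 + 2)*(5*exp(x^2) + 2) + 1)/(x^2 + 2) + C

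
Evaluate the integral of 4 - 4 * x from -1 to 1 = 8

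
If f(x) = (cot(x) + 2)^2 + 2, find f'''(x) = -24*cot(x)^5 - 24*cot(x)^4 - 40*cot(x)^3 - 32*cot(x)^2 - 16*cot(x) - 8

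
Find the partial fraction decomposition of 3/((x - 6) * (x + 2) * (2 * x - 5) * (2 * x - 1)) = 3/(55*(2*x - 1)) - 1/(21*(2*x - 5)) - 1/(120*(x + 2)) + 3/(616*(x - 6))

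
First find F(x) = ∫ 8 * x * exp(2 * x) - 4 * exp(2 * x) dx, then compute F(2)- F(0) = 4 + 4*exp(4)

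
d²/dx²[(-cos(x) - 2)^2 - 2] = -4*cos(x) - 2*cos(2*x)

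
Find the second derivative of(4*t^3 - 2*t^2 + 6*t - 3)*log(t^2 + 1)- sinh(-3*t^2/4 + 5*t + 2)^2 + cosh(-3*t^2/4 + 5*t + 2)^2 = (24*t^5*log(t^2 + 1) + 40*t^5 - 4*t^4*log(t^2 + 1) - 12*t^4 + 48*t^3*log(t^2 + 1) + 68*t^3 - 8*t^2*log(t^2 + 1) - 14*t^2 + 24*t*log(t^2 + 1) + 36*t - 4*log(t^2 + 1) - 6)/(t^4 + 2*t^2 + 1)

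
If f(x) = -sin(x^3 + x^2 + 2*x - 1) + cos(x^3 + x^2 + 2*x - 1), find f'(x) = -3*x^2*sin(x^3 + x^2 + 2*x - 1) - 3*x^2*cos(x^3 + x^2 + 2*x - 1) - 2*x*sin(x^3 + x^2 + 2*x - 1) - 2*x*cos(x^3 + x^2 + 2*x - 1) - 2*sin(x^3 + x^2 + 2*x - 1) - 2*cos(x^3 + x^2 + 2*x - 1)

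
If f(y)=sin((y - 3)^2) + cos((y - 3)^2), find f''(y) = -4*sqrt(2)*y^2*sin(y^2 - 6*y + pi/4 + 9) + 24*sqrt(2)*y*sin(y^2 - 6*y + pi/4 + 9) - 38*sin(y^2 - 6*y + 9) - 34*cos(y^2 - 6*y + 9)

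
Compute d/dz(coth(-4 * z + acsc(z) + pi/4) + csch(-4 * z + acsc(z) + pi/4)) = (4*z^2*sqrt(1 - 1/z^2)*cosh(-4*z + acsc(z) + pi/4) + 4*z^2*sqrt(1 - 1/z^2) + cosh(-4*z + acsc(z) + pi/4) + 1)/(z^2*sqrt(1 - 1/z^2)*sinh(-4*z + acsc(z) + pi/4)^2)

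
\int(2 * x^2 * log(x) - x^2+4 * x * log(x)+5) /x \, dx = ((x + 2)^2 + 1)*(log(x) - 1) + C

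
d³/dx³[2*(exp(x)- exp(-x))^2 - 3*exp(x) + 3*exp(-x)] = (16*exp(4*x) - 3*exp(3*x) - 3*exp(x) - 16)*exp(-2*x)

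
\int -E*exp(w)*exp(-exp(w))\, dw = exp(1 - exp(w)) + C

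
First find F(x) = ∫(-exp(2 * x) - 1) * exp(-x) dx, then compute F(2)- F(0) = -exp(2) + exp(-2)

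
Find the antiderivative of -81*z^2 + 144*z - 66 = -27*z^3 + 72*z^2 - 66*z + C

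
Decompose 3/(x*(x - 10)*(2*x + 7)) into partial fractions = 4/(63*(2*x + 7)) + 1/(90*(x - 10)) - 3/(70*x)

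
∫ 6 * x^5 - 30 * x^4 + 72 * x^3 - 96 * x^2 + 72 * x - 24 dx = x^6 - 6*x^5 + 18*x^4 - 32*x^3 + 36*x^2 - 24*x + C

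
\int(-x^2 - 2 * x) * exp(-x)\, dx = (x + 2)^2*exp(-x) + C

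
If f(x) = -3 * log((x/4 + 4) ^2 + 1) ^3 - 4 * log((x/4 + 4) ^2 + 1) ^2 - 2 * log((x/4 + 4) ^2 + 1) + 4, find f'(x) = (-18*x*log(x^2/16 + 2*x + 17)^2 - 16*x*log(x^2/16 + 2*x + 17) - 4*x - 288*log(x^2/16 + 2*x + 17)^2 - 256*log(x^2/16 + 2*x + 17) - 64)/(x^2 + 32*x + 272)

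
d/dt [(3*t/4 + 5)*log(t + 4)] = (3*t*log(t + 4) + 3*t + 12*log(t + 4) + 20)/(4*t + 16)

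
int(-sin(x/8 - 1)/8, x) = cos(x/8 - 1) + C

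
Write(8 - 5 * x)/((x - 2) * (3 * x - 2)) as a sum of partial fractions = -7/(2*(3*x - 2)) - 1/(2*(x - 2))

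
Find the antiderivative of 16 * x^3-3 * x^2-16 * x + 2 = 4*x^4 - x^3 - 8*x^2 + 2*x + C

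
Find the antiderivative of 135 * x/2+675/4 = 135*x^2/4 + 675*x/4 + C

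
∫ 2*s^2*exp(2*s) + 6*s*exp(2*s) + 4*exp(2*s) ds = (s + 1)^2*exp(2*s) + C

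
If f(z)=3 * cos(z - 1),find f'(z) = -3*sin(z - 1)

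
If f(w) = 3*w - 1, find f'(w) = 3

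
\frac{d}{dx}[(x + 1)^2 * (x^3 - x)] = 5*x^4 + 8*x^3 - 4*x - 1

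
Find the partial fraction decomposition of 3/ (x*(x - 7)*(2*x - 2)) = -1/(4*(x - 1)) + 1/(28*(x - 7)) + 3/(14*x)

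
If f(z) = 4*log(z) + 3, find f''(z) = -4/z^2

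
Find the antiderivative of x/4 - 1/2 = x^2/8 - x/2 + C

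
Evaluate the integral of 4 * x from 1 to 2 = 6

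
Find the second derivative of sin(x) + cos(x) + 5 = -sin(x) - cos(x)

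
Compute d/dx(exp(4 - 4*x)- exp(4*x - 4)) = (-4*exp(8*x - 8) - 4)*exp(4 - 4*x)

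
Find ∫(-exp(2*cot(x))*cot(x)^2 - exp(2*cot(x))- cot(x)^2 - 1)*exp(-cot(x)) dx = exp(cot(x)) - exp(-cot(x)) + C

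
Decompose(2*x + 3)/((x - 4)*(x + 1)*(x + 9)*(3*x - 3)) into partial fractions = 1/(208*(x + 9)) + 1/(240*(x + 1)) - 1/(36*(x - 1)) + 11/(585*(x - 4))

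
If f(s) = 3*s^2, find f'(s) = 6*s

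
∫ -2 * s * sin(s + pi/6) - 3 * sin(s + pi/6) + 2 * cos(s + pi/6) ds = (2*s + 3)*cos(s + pi/6) + C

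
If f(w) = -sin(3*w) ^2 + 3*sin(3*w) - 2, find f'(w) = -3*sin(6*w) + 9*cos(3*w)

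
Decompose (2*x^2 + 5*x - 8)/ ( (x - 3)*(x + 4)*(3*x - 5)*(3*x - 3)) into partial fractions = -53/(136*(3*x - 5)) - 4/(1785*(x + 4)) - 1/(60*(x - 1)) + 25/(168*(x - 3))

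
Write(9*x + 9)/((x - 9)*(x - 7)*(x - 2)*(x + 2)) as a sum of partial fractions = 1/(44*(x + 2)) + 27/(140*(x - 2)) - 4/(5*(x - 7)) + 45/(77*(x - 9))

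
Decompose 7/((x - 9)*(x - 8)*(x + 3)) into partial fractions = 7/(132*(x + 3)) - 7/(11*(x - 8)) + 7/(12*(x - 9))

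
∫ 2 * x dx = x^2 + C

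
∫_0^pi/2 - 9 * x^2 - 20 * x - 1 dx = (-1 + (pi/2 + 2)^2)*(2 - 3*pi/2) - 6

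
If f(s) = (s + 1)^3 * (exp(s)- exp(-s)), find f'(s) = (s^3*exp(2*s) + s^3 + 6*s^2*exp(2*s) + 9*s*exp(2*s) - 3*s + 4*exp(2*s) - 2)*exp(-s)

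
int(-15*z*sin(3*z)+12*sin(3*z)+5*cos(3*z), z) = (5*z - 4)*cos(3*z) + C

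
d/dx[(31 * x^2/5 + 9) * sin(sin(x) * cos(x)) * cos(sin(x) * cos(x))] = 31*x^2*cos(2*x - sin(2*x))/10 + 31*x^2*cos(2*x + sin(2*x))/10 + 31*x*sin(sin(2*x))/5 + 9*cos(2*x - sin(2*x))/2 + 9*cos(2*x + sin(2*x))/2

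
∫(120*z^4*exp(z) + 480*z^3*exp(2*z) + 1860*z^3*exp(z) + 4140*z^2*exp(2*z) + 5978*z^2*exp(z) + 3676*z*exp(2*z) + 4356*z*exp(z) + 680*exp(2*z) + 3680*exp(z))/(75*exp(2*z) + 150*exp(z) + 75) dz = 2*(z + 10)*(60*z^3 + 90*z^2 + 19*z + 150)*exp(z)/(75*(exp(z) + 1)) + C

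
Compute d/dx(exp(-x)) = -exp(-x)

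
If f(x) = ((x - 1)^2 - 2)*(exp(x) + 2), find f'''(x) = x^2*exp(x) + 4*x*exp(x) - exp(x)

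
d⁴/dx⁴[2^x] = 2^x*log(2)^4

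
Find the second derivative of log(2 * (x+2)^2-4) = (-2*x^2 - 8*x - 12)/(x^4 + 8*x^3 + 20*x^2 + 16*x + 4)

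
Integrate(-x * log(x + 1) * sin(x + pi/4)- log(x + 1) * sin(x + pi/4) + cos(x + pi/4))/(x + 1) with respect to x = log(x + 1)*cos(x + pi/4) + C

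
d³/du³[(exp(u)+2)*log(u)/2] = (u^3*exp(u)*log(u) + 3*u^2*exp(u) - 3*u*exp(u) + 2*exp(u) + 4)/(2*u^3)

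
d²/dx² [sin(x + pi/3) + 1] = -sin(x + pi/3)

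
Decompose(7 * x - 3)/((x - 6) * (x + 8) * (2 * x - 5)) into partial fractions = -58/(147*(2*x - 5)) - 59/(294*(x + 8)) + 39/(98*(x - 6))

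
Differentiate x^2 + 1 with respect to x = 2*x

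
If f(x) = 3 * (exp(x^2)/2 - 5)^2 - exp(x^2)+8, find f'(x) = 3*x*exp(2*x^2) - 32*x*exp(x^2)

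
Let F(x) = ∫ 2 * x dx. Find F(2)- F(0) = 4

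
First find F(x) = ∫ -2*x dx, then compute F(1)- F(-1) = 0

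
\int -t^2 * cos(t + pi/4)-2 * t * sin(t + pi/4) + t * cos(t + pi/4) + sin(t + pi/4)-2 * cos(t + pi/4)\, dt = (-t^2 + t - 2)*sin(t + pi/4) + C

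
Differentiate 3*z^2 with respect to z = 6*z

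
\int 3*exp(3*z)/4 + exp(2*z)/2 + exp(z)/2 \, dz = (exp(2*z) + exp(z) + 2)*exp(z)/4 + C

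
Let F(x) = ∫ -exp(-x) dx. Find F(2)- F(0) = -1 + exp(-2)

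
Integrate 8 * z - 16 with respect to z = 4*z^2 - 16*z + C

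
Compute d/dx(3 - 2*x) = -2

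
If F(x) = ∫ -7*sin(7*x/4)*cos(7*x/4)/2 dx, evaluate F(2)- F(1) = cos(7)/2 - cos(7/2)/2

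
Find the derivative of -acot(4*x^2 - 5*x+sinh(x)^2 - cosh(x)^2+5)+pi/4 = (8*x - 5)/(16*x^4 - 40*x^3 + 57*x^2 - 40*x + 17)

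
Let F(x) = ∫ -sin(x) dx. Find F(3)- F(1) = cos(3) - cos(1)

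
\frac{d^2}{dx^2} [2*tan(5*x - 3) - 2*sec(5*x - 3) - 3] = 100*tan(5*x - 3)^3 - 100*tan(5*x - 3)^2*sec(5*x - 3) + 100*tan(5*x - 3) - 50*sec(5*x - 3)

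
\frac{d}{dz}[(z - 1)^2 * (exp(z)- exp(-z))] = (z^2*exp(2*z) + z^2 - 4*z - exp(2*z) + 3)*exp(-z)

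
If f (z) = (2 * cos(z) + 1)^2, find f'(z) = -4*(2*cos(z) + 1)*sin(z)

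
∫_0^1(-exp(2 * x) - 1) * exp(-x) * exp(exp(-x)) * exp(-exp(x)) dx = -1 + exp(-E + exp(-1))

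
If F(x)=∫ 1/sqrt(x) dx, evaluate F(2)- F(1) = -2 + 2*sqrt(2)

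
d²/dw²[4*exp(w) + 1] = 4*exp(w)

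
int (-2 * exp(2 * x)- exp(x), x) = -(exp(x) + 1)*exp(x) + C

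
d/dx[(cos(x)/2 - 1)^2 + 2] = sin(x) - sin(2*x)/4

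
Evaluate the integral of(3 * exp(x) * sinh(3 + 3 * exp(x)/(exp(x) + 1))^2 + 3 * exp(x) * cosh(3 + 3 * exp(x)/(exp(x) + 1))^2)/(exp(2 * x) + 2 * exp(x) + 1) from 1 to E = -sinh(6*(1 + 2*E)/(1 + E))/2 + sinh(6*(1 + 2*exp(E))/(1 + exp(E)))/2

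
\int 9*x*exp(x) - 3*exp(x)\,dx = (9*x - 12)*exp(x) + C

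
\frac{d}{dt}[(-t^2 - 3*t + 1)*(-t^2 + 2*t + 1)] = 4*t^3 + 3*t^2 - 16*t - 1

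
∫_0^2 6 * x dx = 12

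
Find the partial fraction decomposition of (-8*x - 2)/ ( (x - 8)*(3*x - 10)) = 43/(7*(3*x - 10)) - 33/(7*(x - 8))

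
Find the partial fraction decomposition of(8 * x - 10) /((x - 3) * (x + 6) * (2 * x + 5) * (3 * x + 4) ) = 279/(637*(3*x + 4)) - 240/(539*(2*x + 5)) + 29/(441*(x + 6)) + 14/(1287*(x - 3))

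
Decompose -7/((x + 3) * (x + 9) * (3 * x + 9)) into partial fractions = -7/(108*(x + 9)) + 7/(108*(x + 3)) - 7/(18*(x + 3)^2)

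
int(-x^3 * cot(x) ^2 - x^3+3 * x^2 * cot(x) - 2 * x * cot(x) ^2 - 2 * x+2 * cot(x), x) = x*(x^2 + 2)*cot(x) + C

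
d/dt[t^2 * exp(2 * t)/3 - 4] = 2*t^2*exp(2*t)/3 + 2*t*exp(2*t)/3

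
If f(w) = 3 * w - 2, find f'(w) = 3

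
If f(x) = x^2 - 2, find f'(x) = 2*x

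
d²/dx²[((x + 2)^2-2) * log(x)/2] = (2*x^2*log(x) + 3*x^2 + 4*x - 2)/(2*x^2)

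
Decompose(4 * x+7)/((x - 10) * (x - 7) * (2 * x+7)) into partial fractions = -4/(81*(2*x + 7)) - 5/(9*(x - 7)) + 47/(81*(x - 10))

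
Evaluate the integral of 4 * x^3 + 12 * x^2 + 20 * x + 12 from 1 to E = -36 + (2 + (1 + E)^2)^2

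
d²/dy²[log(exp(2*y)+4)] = 16*exp(2*y)/(exp(4*y) + 8*exp(2*y) + 16)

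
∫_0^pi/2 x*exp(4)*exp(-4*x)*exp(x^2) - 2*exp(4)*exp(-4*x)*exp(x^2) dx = -exp(4)/2 + exp((-2 + pi/2)^2)/2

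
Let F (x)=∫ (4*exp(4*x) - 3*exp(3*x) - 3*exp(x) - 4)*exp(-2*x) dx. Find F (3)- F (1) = -3*exp(3) - 2*(E - exp(-1))^2 - 3*exp(-1) + 3*exp(-3) + 3*E + 2*(-exp(-3) + exp(3))^2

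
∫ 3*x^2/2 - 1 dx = x^3/2 - x + C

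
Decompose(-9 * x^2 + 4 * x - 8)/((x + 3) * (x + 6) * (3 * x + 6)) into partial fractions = -89/(9*(x + 6)) + 101/(9*(x + 3)) - 13/(3*(x + 2))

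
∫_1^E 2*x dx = -1 + exp(2)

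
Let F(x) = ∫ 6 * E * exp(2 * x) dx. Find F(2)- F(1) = -3*exp(3) + 3*exp(5)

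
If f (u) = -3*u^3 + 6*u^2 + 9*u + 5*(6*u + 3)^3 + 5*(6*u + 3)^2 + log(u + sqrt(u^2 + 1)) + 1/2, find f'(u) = (3231*u^4 + 3231*u^3*sqrt(u^2 + 1) + 3612*u^3 + 3612*u^2*sqrt(u^2 + 1) + 4230*u^2 + 999*u*sqrt(u^2 + 1) + 3613*u + sqrt(u^2 + 1) + 999)/(u^2 + u*sqrt(u^2 + 1) + 1)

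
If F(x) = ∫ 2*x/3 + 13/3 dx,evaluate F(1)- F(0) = 14/3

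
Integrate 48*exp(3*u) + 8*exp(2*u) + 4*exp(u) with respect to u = 4*(4*exp(2*u) + exp(u) + 1)*exp(u) + C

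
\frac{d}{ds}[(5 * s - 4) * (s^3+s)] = 20*s^3 - 12*s^2 + 10*s - 4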